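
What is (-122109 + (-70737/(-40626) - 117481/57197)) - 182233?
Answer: -33675988814621/110651682 ≈ -3.0434e+5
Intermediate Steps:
(-122109 + (-70737/(-40626) - 117481/57197)) - 182233 = (-122109 + (-70737*(-1/40626) - 117481*1/57197)) - 182233 = (-122109 + (23579/13542 - 16783/8171)) - 182233 = (-122109 - 34611377/110651682) - 182233 = -13511600848715/110651682 - 182233 = -33675988814621/110651682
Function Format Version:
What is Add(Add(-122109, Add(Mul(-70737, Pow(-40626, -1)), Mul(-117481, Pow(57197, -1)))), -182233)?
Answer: Rational(-33675988814621, 110651682) ≈ -3.0434e+5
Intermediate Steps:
Add(Add(-122109, Add(Mul(-70737, Pow(-40626, -1)), Mul(-117481, Pow(57197, -1)))), -182233) = Add(Add(-122109, Add(Mul(-70737, Rational(-1, 40626)), Mul(-117481, Rational(1, 57197)))), -182233) = Add(Add(-122109, Add(Rational(23579, 13542), Rational(-16783, 8171))), -182233) = Add(Add(-122109, Rational(-34611377, 110651682)), -182233) = Add(Rational(-13511600848715, 110651682), -182233) = Rational(-33675988814621, 110651682)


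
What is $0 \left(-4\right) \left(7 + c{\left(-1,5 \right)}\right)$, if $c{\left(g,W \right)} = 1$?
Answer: $0$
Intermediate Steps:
$0 \left(-4\right) \left(7 + c{\left(-1,5 \right)}\right) = 0 \left(-4\right) \left(7 + 1\right) = 0 \cdot 8 = 0$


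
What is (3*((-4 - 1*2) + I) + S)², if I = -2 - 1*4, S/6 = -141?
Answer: 777924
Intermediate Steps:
S = -846 (S = 6*(-141) = -846)
I = -6 (I = -2 - 4 = -6)
(3*((-4 - 1*2) + I) + S)² = (3*((-4 - 1*2) - 6) - 846)² = (3*((-4 - 2) - 6) - 846)² = (3*(-6 - 6) - 846)² = (3*(-12) - 846)² = (-36 - 846)² = (-882)² = 777924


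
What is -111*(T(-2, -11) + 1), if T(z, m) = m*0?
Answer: -111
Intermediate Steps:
T(z, m) = 0
-111*(T(-2, -11) + 1) = -111*(0 + 1) = -111*1 = -111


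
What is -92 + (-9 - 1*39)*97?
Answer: -4748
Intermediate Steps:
-92 + (-9 - 1*39)*97 = -92 + (-9 - 39)*97 = -92 - 48*97 = -92 - 4656 = -4748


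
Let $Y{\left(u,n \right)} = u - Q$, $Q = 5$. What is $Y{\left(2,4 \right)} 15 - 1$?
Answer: $-46$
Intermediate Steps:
$Y{\left(u,n \right)} = -5 + u$ ($Y{\left(u,n \right)} = u - 5 = -5 + u$)
$Y{\left(2,4 \right)} 15 - 1 = \left(-5 + 2\right) 15 - 1 = \left(-3\right) 15 - 1 = -45 - 1 = -46$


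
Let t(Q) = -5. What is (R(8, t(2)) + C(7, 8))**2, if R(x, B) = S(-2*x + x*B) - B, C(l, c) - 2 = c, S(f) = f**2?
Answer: 9928801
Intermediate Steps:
C(l, c) = 2 + c
R(x, B) = (-2*x + B*x)**2 - B (R(x, B) = (-2*x + x*B)**2 - B = (-2*x + B*x)**2 - B)
(R(8, t(2)) + C(7, 8))**2 = ((-1*(-5) + 8**2*(-2 - 5)**2) + (2 + 8))**2 = ((5 + 64*(-7)**2) + 10)**2 = ((5 + 64*49) + 10)**2 = ((5 + 3136) + 10)**2 = (3141 + 10)**2 = 3151**2 = 9928801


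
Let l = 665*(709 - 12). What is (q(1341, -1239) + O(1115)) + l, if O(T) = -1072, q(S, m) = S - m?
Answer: 465013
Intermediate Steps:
l = 463505 (l = 665*697 = 463505)
(q(1341, -1239) + O(1115)) + l = ((1341 - 1*(-1239)) - 1072) + 463505 = ((1341 + 1239) - 1072) + 463505 = (2580 - 1072) + 463505 = 1508 + 463505 = 465013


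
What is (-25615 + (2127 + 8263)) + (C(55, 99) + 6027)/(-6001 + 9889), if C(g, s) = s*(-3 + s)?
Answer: -19726423/1296 ≈ -15221.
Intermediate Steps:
(-25615 + (2127 + 8263)) + (C(55, 99) + 6027)/(-6001 + 9889) = (-25615 + (2127 + 8263)) + (99*(-3 + 99) + 6027)/(-6001 + 9889) = (-25615 + 10390) + (99*96 + 6027)/3888 = -15225 + (9504 + 6027)*(1/3888) = -15225 + 15531*(1/3888) = -15225 + 5177/1296 = -19726423/1296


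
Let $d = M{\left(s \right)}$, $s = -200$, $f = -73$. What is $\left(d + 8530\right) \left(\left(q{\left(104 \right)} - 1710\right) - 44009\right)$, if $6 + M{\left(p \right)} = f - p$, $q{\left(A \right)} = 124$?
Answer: $-394442345$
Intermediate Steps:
$M{\left(p \right)} = -79 - p$ ($M{\left(p \right)} = -6 - \left(73 + p\right) = -79 - p$)
$d = 121$ ($d = -79 - -200 = -79 + 200 = 121$)
$\left(d + 8530\right) \left(\left(q{\left(104 \right)} - 1710\right) - 44009\right) = \left(121 + 8530\right) \left(\left(124 - 1710\right) - 44009\right) = 8651 \left(\left(124 - 1710\right) - 44009\right) = 8651 \left(-1586 - 44009\right) = 8651 \left(-45595\right) = -394442345$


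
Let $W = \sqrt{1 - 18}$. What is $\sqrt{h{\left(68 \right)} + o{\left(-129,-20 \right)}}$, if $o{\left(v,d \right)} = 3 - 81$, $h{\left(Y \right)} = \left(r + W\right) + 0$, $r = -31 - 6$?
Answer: $\sqrt{-115 + i \sqrt{17}} \approx 0.1922 + 10.726 i$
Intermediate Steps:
$W = i \sqrt{17}$ ($W = \sqrt{-17} = i \sqrt{17} \approx 4.1231 i$)
$r = -37$ ($r = -31 - 6 = -37$)
$h{\left(Y \right)} = -37 + i \sqrt{17}$ ($h{\left(Y \right)} = \left(-37 + i \sqrt{17}\right) + 0 = -37 + i \sqrt{17}$)
$o{\left(v,d \right)} = -78$
$\sqrt{h{\left(68 \right)} + o{\left(-129,-20 \right)}} = \sqrt{\left(-37 + i \sqrt{17}\right) - 78} = \sqrt{-115 + i \sqrt{17}}$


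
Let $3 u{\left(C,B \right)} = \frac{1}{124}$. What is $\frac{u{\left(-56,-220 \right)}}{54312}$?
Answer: $\frac{1}{20204064} \approx 4.9495 \cdot 10^{-8}$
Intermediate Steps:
$u{\left(C,B \right)} = \frac{1}{372}$ ($u{\left(C,B \right)} = \frac{1}{3 \cdot 124} = \frac{1}{3} \cdot \frac{1}{124} = \frac{1}{372}$)
$\frac{u{\left(-56,-220 \right)}}{54312} = \frac{1}{372 \cdot 54312} = \frac{1}{372} \cdot \frac{1}{54312} = \frac{1}{20204064}$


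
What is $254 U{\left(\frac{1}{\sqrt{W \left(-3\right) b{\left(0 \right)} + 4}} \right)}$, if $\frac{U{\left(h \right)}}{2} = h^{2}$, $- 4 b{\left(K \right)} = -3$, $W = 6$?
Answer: $- \frac{1016}{19} \approx -53.474$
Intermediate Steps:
$b{\left(K \right)} = \frac{3}{4}$ ($b{\left(K \right)} = \left(- \frac{1}{4}\right) \left(-3\right) = \frac{3}{4}$)
$U{\left(h \right)} = 2 h^{2}$
$254 U{\left(\frac{1}{\sqrt{W \left(-3\right) b{\left(0 \right)} + 4}} \right)} = 254 \cdot 2 \left(\frac{1}{\sqrt{6 \left(-3\right) \frac{3}{4} + 4}}\right)^{2} = 254 \cdot 2 \left(\frac{1}{\sqrt{\left(-18\right) \frac{3}{4} + 4}}\right)^{2} = 254 \cdot 2 \left(\frac{1}{\sqrt{- \frac{27}{2} + 4}}\right)^{2} = 254 \cdot 2 \left(\frac{1}{\sqrt{- \frac{19}{2}}}\right)^{2} = 254 \cdot 2 \left(\frac{1}{\frac{1}{2} i \sqrt{38}}\right)^{2} = 254 \cdot 2 \left(- \frac{i \sqrt{38}}{19}\right)^{2} = 254 \cdot 2 \left(- \frac{2}{19}\right) = 254 \left(- \frac{4}{19}\right) = - \frac{1016}{19}$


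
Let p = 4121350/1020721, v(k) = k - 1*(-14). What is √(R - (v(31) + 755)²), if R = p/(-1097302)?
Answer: 5*I*√8028721905699330658210509017/560019597371 ≈ 800.0*I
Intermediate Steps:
v(k) = 14 + k (v(k) = k + 14 = 14 + k)
p = 4121350/1020721 (p = 4121350*(1/1020721) = 4121350/1020721 ≈ 4.0377)
R = -2060675/560019597371 (R = (4121350/1020721)/(-1097302) = (4121350/1020721)*(-1/1097302) = -2060675/560019597371 ≈ -3.6796e-6)
√(R - (v(31) + 755)²) = √(-2060675/560019597371 - ((14 + 31) + 755)²) = √(-2060675/560019597371 - (45 + 755)²) = √(-2060675/560019597371 - 1*800²) = √(-2060675/560019597371 - 1*640000) = √(-2060675/560019597371 - 640000) = √(-358412542319500675/560019597371) = 5*I*√8028721905699330658210509017/560019597371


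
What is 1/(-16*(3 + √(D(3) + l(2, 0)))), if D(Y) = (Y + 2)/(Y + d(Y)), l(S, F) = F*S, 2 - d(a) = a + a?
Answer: I/(16*(√5 - 3*I)) ≈ -0.013393 + 0.0099825*I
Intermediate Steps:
d(a) = 2 - 2*a (d(a) = 2 - (a + a) = 2 - 2*a)
D(Y) = (2 + Y)/(2 - Y) (D(Y) = (Y + 2)/(Y + (2 - 2*Y)) = (2 + Y)/(2 - Y))
1/(-16*(3 + √(D(3) + l(2, 0)))) = 1/(-16*(3 + √((2 + 3)/(2 - 1*3) + 0*2))) = 1/(-16*(3 + √(5/(2 - 3) + 0))) = 1/(-16*(3 + √(5/(-1) + 0))) = 1/(-16*(3 + √(-1*5 + 0))) = 1/(-16*(3 + √(-5 + 0))) = 1/(-16*(3 + √(-5))) = 1/(-16*(3 + I*√5)) = 1/(-48 - 16*I*√5)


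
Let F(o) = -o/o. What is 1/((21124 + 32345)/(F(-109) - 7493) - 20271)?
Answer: -2498/50654781 ≈ -4.9314e-5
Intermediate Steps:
F(o) = -1 (F(o) = -1*1 = -1)
1/((21124 + 32345)/(F(-109) - 7493) - 20271) = 1/((21124 + 32345)/(-1 - 7493) - 20271) = 1/(53469/(-7494) - 20271) = 1/(53469*(-1/7494) - 20271) = 1/(-17823/2498 - 20271) = 1/(-50654781/2498) = -2498/50654781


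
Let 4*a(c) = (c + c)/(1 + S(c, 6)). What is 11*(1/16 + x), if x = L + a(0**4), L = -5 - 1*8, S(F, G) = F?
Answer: -2277/16 ≈ -142.31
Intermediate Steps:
a(c) = c/(2*(1 + c)) (a(c) = ((c + c)/(1 + c))/4 = ((2*c)/(1 + c))/4 = (2*c/(1 + c))/4 = c/(2*(1 + c)))
L = -13 (L = -5 - 8 = -13)
x = -13 (x = -13 + (1/2)*0**4/(1 + 0**4) = -13 + (1/2)*0/(1 + 0) = -13 + (1/2)*0/1 = -13 + (1/2)*0*1 = -13 + 0 = -13)
11*(1/16 + x) = 11*(1/16 - 13) = 11*(-207/16) = -2277/16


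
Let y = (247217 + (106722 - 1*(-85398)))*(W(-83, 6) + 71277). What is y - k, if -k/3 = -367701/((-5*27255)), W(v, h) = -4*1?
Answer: 61842910367962/1975 ≈ 3.1313e+10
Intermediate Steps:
W(v, h) = -4
y = 31312866001 (y = (247217 + (106722 - 1*(-85398)))*(-4 + 71277) = (247217 + (106722 + 85398))*71273 = (247217 + 192120)*71273 = 439337*71273 = 31312866001)
k = -15987/1975 (k = -(-1103103)/((-5*27255)) = -(-1103103)/(-136275) = -(-1103103)*(-1)/136275 = -3*5329/1975 = -15987/1975 ≈ -8.0947)
y - k = 31312866001 - 1*(-15987/1975) = 31312866001 + 15987/1975 = 61842910367962/1975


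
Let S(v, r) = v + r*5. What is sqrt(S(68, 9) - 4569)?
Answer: 2*I*sqrt(1114) ≈ 66.753*I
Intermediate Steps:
S(v, r) = v + 5*r
sqrt(S(68, 9) - 4569) = sqrt((68 + 5*9) - 4569) = sqrt((68 + 45) - 4569) = sqrt(113 - 4569) = sqrt(-4456) = 2*I*sqrt(1114)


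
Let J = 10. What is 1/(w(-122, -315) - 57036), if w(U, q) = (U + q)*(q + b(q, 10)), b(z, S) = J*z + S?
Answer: 1/1452799 ≈ 6.8833e-7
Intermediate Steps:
b(z, S) = S + 10*z (b(z, S) = 10*z + S = S + 10*z)
w(U, q) = (10 + 11*q)*(U + q) (w(U, q) = (U + q)*(q + (10 + 10*q)) = (U + q)*(10 + 11*q) = (10 + 11*q)*(U + q))
1/(w(-122, -315) - 57036) = 1/((10*(-122) + 10*(-315) + 11*(-315)**2 + 11*(-122)*(-315)) - 57036) = 1/((-1220 - 3150 + 11*99225 + 422730) - 57036) = 1/((-1220 - 3150 + 1091475 + 422730) - 57036) = 1/(1509835 - 57036) = 1/1452799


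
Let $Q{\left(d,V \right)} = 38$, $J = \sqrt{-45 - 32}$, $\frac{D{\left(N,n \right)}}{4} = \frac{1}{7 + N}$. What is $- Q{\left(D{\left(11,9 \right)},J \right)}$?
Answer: $-38$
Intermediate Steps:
$D{\left(N,n \right)} = \frac{4}{7 + N}$
$J = i \sqrt{77}$ ($J = \sqrt{-77} = i \sqrt{77} \approx 8.775 i$)
$- Q{\left(D{\left(11,9 \right)},J \right)} = \left(-1\right) 38 = -38$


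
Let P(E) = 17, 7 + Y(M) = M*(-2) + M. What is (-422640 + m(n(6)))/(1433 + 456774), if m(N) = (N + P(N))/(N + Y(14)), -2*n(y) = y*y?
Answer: -16482959/17870073 ≈ -0.92238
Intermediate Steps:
n(y) = -y²/2 (n(y) = -y*y/2 = -y²/2)
Y(M) = -7 - M (Y(M) = -7 + (M*(-2) + M) = -7 + (-2*M + M) = -7 - M)
m(N) = (17 + N)/(-21 + N) (m(N) = (N + 17)/(N + (-7 - 1*14)) = (17 + N)/(N + (-7 - 14)) = (17 + N)/(N - 21) = (17 + N)/(-21 + N))
(-422640 + m(n(6)))/(1433 + 456774) = (-422640 + (17 - ½*6²)/(-21 - ½*6²))/(1433 + 456774) = (-422640 + (17 - ½*36)/(-21 - ½*36))/458207 = (-422640 + (17 - 18)/(-21 - 18))*(1/458207) = (-422640 - 1/(-39))*(1/458207) = (-422640 - 1/39*(-1))*(1/458207) = (-422640 + 1/39)*(1/458207) = -16482959/39*1/458207 = -16482959/17870073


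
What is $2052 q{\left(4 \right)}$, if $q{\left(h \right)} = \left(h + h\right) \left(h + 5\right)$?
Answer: $147744$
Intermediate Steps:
$q{\left(h \right)} = 2 h \left(5 + h\right)$
$2052 q{\left(4 \right)} = 2052 \cdot 2 \cdot 4 \left(5 + 4\right) = 2052 \cdot 2 \cdot 4 \cdot 9 = 2052 \cdot 72 = 147744$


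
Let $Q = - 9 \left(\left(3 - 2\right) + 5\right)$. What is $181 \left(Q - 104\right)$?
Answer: $-28598$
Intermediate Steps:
$Q = -54$ ($Q = - 9 \left(1 + 5\right) = \left(-9\right) 6 = -54$)
$181 \left(Q - 104\right) = 181 \left(-54 - 104\right) = 181 \left(-158\right) = -28598$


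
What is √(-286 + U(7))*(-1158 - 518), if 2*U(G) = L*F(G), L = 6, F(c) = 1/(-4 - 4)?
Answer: -419*I*√4582 ≈ -28362.0*I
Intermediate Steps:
F(c) = -⅛ (F(c) = 1/(-8) = -⅛)
U(G) = -3/8 (U(G) = (6*(-⅛))/2 = (½)*(-¾) = -3/8)
√(-286 + U(7))*(-1158 - 518) = √(-286 - 3/8)*(-1158 - 518) = √(-2291/8)*(-1676) = (I*√4582/4)*(-1676) = -419*I*√4582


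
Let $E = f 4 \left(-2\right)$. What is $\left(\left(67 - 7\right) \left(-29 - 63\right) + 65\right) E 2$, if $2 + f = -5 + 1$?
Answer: $-523680$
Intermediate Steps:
$f = -6$ ($f = -2 + \left(-5 + 1\right) = -2 - 4 = -6$)
$E = 48$ ($E = \left(-6\right) 4 \left(-2\right) = \left(-24\right) \left(-2\right) = 48$)
$\left(\left(67 - 7\right) \left(-29 - 63\right) + 65\right) E 2 = \left(\left(67 - 7\right) \left(-29 - 63\right) + 65\right) 48 \cdot 2 = \left(60 \left(-92\right) + 65\right) 96 = \left(-5520 + 65\right) 96 = \left(-5455\right) 96 = -523680$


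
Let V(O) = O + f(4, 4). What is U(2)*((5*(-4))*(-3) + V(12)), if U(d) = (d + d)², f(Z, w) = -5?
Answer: 1072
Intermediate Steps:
U(d) = 4*d² (U(d) = (2*d)² = 4*d²)
V(O) = -5 + O (V(O) = O - 5 = -5 + O)
U(2)*((5*(-4))*(-3) + V(12)) = (4*2²)*((5*(-4))*(-3) + (-5 + 12)) = (4*4)*(-20*(-3) + 7) = 16*(60 + 7) = 16*67 = 1072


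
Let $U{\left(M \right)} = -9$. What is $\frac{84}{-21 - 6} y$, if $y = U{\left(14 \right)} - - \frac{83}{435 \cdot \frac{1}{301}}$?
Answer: $- \frac{589904}{3915} \approx -150.68$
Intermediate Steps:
$y = \frac{21068}{435}$ ($y = -9 - - \frac{83}{435 \cdot \frac{1}{301}} = -9 - - \frac{83}{\frac{435}{301}} = -9 - \left(-83\right) \frac{301}{435} = -9 - - \frac{24983}{435} = -9 + \frac{24983}{435} = \frac{21068}{435} \approx 48.432$)
$\frac{84}{-21 - 6} y = \frac{84}{-21 - 6} \cdot \frac{21068}{435} = \frac{84}{-27} \cdot \frac{21068}{435} = 84 \left(- \frac{1}{27}\right) \frac{21068}{435} = \left(- \frac{28}{9}\right) \frac{21068}{435} = - \frac{589904}{3915}$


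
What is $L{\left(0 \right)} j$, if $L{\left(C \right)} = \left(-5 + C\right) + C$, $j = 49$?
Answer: $-245$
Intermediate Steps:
$L{\left(C \right)} = -5 + 2 C$
$L{\left(0 \right)} j = \left(-5 + 2 \cdot 0\right) 49 = \left(-5 + 0\right) 49 = \left(-5\right) 49 = -245$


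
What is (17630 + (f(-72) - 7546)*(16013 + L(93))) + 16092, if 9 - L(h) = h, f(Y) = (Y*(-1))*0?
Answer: -120166512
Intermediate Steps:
f(Y) = 0 (f(Y) = -Y*0 = 0)
L(h) = 9 - h
(17630 + (f(-72) - 7546)*(16013 + L(93))) + 16092 = (17630 + (0 - 7546)*(16013 + (9 - 1*93))) + 16092 = (17630 - 7546*(16013 + (9 - 93))) + 16092 = (17630 - 7546*(16013 - 84)) + 16092 = (17630 - 7546*15929) + 16092 = (17630 - 120200234) + 16092 = -120182604 + 16092 = -120166512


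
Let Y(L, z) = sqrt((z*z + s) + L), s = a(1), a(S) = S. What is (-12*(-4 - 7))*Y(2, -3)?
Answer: 264*sqrt(3) ≈ 457.26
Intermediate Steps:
s = 1
Y(L, z) = sqrt(1 + L + z**2) (Y(L, z) = sqrt((z*z + 1) + L) = sqrt((z**2 + 1) + L) = sqrt((1 + z**2) + L) = sqrt(1 + L + z**2))
(-12*(-4 - 7))*Y(2, -3) = (-12*(-4 - 7))*sqrt(1 + 2 + (-3)**2) = (-12*(-11))*sqrt(1 + 2 + 9) = 132*sqrt(12) = 132*(2*sqrt(3)) = 264*sqrt(3)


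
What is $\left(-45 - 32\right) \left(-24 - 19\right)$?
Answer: $3311$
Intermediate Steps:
$\left(-45 - 32\right) \left(-24 - 19\right) = \left(-77\right) \left(-43\right) = 3311$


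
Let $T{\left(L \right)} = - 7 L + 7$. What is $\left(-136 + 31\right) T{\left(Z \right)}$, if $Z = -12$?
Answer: $-9555$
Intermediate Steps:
$T{\left(L \right)} = 7 - 7 L$
$\left(-136 + 31\right) T{\left(Z \right)} = \left(-136 + 31\right) \left(7 - -84\right) = - 105 \left(7 + 84\right) = \left(-105\right) 91 = -9555$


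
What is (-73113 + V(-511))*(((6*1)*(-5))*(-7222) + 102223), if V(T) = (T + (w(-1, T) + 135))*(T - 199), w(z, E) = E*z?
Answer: -53879428329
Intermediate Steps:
V(T) = -26865 + 135*T (V(T) = (T + (T*(-1) + 135))*(T - 199) = (T + (-T + 135))*(-199 + T) = (T + (135 - T))*(-199 + T) = 135*(-199 + T) = -26865 + 135*T)
(-73113 + V(-511))*(((6*1)*(-5))*(-7222) + 102223) = (-73113 + (-26865 + 135*(-511)))*(((6*1)*(-5))*(-7222) + 102223) = (-73113 + (-26865 - 68985))*((6*(-5))*(-7222) + 102223) = (-73113 - 95850)*(-30*(-7222) + 102223) = -168963*(216660 + 102223) = -168963*318883 = -53879428329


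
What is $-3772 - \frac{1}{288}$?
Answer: $- \frac{1086337}{288} \approx -3772.0$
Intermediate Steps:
$-3772 - \frac{1}{288} = - \frac{1086337}{288}$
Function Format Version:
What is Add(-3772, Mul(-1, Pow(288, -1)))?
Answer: Rational(-1086337, 288) ≈ -3772.0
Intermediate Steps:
Add(-3772, Mul(-1, Pow(288, -1))) = Add(-3772, Mul(-1, Rational(1, 288))) = Add(-3772, Rational(-1, 288)) = Rational(-1086337, 288)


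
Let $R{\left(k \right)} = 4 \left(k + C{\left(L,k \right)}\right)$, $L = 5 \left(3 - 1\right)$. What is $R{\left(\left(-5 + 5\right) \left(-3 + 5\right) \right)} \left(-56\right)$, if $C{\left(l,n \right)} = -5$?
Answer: $1120$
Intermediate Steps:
$L = 10$ ($L = 5 \cdot 2 = 10$)
$R{\left(k \right)} = -20 + 4 k$ ($R{\left(k \right)} = 4 \left(k - 5\right) = 4 \left(-5 + k\right) = -20 + 4 k$)
$R{\left(\left(-5 + 5\right) \left(-3 + 5\right) \right)} \left(-56\right) = \left(-20 + 4 \left(-5 + 5\right) \left(-3 + 5\right)\right) \left(-56\right) = \left(-20 + 4 \cdot 0 \cdot 2\right) \left(-56\right) = \left(-20 + 4 \cdot 0\right) \left(-56\right) = \left(-20 + 0\right) \left(-56\right) = \left(-20\right) \left(-56\right) = 1120$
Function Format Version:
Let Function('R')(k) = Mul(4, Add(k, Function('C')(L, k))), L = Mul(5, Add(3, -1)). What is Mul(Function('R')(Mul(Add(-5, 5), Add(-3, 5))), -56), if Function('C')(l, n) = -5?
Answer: 1120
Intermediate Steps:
L = 10 (L = Mul(5, 2) = 10)
Function('R')(k) = Add(-20, Mul(4, k)) (Function('R')(k) = Mul(4, Add(k, -5)) = Mul(4, Add(-5, k)) = Add(-20, Mul(4, k)))
Mul(Function('R')(Mul(Add(-5, 5), Add(-3, 5))), -56) = Mul(Add(-20, Mul(4, Mul(Add(-5, 5), Add(-3, 5)))), -56) = Mul(Add(-20, Mul(4, Mul(0, 2))), -56) = Mul(Add(-20, Mul(4, 0)), -56) = Mul(Add(-20, 0), -56) = Mul(-20, -56) = 1120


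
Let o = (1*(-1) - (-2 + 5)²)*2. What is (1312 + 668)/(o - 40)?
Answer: -33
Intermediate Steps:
o = -20 (o = (-1 - 1*3²)*2 = (-1 - 1*9)*2 = (-1 - 9)*2 = -10*2 = -20)
(1312 + 668)/(o - 40) = (1312 + 668)/(-20 - 40) = 1980/(-60) = 1980*(-1/60) = -33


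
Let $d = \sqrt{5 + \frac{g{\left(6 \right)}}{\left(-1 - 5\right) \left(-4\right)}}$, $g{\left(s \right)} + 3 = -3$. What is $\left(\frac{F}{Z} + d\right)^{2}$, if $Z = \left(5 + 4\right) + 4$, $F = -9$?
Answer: $\frac{3535}{676} - \frac{9 \sqrt{19}}{13} \approx 2.2116$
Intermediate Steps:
$Z = 13$ ($Z = 9 + 4 = 13$)
$g{\left(s \right)} = -6$ ($g{\left(s \right)} = -3 - 3 = -6$)
$d = \frac{\sqrt{19}}{2}$ ($d = \sqrt{5 - \frac{6}{\left(-1 - 5\right) \left(-4\right)}} = \sqrt{5 - \frac{6}{\left(-6\right) \left(-4\right)}} = \sqrt{5 - \frac{6}{24}} = \sqrt{5 - \frac{1}{4}} = \sqrt{\frac{19}{4}} = \frac{\sqrt{19}}{2} \approx 2.1795$)
$\left(\frac{F}{Z} + d\right)^{2} = \left(- \frac{9}{13} + \frac{\sqrt{19}}{2}\right)^{2}$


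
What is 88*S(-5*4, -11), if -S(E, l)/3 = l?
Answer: 2904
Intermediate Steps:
S(E, l) = -3*l
88*S(-5*4, -11) = 88*(-3*(-11)) = 88*33 = 2904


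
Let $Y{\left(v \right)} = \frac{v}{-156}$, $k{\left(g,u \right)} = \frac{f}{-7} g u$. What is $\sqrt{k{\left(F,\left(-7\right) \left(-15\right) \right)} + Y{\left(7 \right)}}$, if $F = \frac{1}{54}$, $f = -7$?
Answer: $\frac{\sqrt{11557}}{78} \approx 1.3783$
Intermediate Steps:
$F = \frac{1}{54} \approx 0.018519$
$k{\left(g,u \right)} = g u$ ($k{\left(g,u \right)} = - \frac{7}{-7} g u = \left(-7\right) \left(- \frac{1}{7}\right) g u = 1 g u = g u$)
$Y{\left(v \right)} = - \frac{v}{156}$ ($Y{\left(v \right)} = v \left(- \frac{1}{156}\right) = - \frac{v}{156}$)
$\sqrt{k{\left(F,\left(-7\right) \left(-15\right) \right)} + Y{\left(7 \right)}} = \sqrt{\frac{\left(-7\right) \left(-15\right)}{54} - \frac{7}{156}} = \sqrt{\frac{1}{54} \cdot 105 - \frac{7}{156}} = \sqrt{\frac{35}{18} - \frac{7}{156}} = \sqrt{\frac{889}{468}} = \frac{\sqrt{11557}}{78}$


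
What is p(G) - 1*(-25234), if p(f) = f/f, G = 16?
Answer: 25235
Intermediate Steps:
p(f) = 1
p(G) - 1*(-25234) = 1 - 1*(-25234) = 1 + 25234 = 25235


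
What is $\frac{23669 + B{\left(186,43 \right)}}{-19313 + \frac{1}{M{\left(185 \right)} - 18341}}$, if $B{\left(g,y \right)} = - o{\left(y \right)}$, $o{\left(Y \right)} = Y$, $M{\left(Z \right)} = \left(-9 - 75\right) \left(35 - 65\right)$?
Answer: $- \frac{186893473}{152775487} \approx -1.2233$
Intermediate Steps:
$M{\left(Z \right)} = 2520$ ($M{\left(Z \right)} = \left(-84\right) \left(-30\right) = 2520$)
$B{\left(g,y \right)} = - y$
$\frac{23669 + B{\left(186,43 \right)}}{-19313 + \frac{1}{M{\left(185 \right)} - 18341}} = \frac{23669 - 43}{-19313 + \frac{1}{2520 - 18341}} = \frac{23669 - 43}{-19313 + \frac{1}{-15821}} = \frac{23626}{-19313 - \frac{1}{15821}} = \frac{23626}{- \frac{305550974}{15821}} = 23626 \left(- \frac{15821}{305550974}\right) = - \frac{186893473}{152775487}$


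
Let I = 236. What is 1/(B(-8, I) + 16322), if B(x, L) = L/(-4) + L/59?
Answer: 1/16267 ≈ 6.1474e-5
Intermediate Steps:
B(x, L) = -55*L/236 (B(x, L) = L*(-¼) + L*(1/59) = -L/4 + L/59 = -55*L/236)
1/(B(-8, I) + 16322) = 1/(-55/236*236 + 16322) = 1/(-55 + 16322) = 1/16267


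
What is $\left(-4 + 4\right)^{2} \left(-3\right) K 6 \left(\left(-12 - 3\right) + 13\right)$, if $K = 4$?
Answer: $0$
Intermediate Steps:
$\left(-4 + 4\right)^{2} \left(-3\right) K 6 \left(\left(-12 - 3\right) + 13\right) = \left(-4 + 4\right)^{2} \left(-3\right) 4 \cdot 6 \left(\left(-12 - 3\right) + 13\right) = 0^{2} \left(-3\right) 4 \cdot 6 \left(-15 + 13\right) = 0 \left(-3\right) 4 \cdot 6 \left(-2\right) = 0 \cdot 4 \cdot 6 \left(-2\right) = 0 \cdot 6 \left(-2\right) = 0 \left(-2\right) = 0$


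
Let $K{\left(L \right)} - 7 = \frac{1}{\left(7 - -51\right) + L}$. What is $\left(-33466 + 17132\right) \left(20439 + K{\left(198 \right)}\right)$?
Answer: $- \frac{42747523559}{128} \approx -3.3396 \cdot 10^{8}$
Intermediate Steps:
$K{\left(L \right)} = 7 + \frac{1}{58 + L}$ ($K{\left(L \right)} = 7 + \frac{1}{\left(7 - -51\right) + L} = 7 + \frac{1}{\left(7 + 51\right) + L} = 7 + \frac{1}{58 + L}$)
$\left(-33466 + 17132\right) \left(20439 + K{\left(198 \right)}\right) = \left(-33466 + 17132\right) \left(20439 + \frac{407 + 7 \cdot 198}{58 + 198}\right) = - 16334 \left(20439 + \frac{407 + 1386}{256}\right) = - 16334 \left(20439 + \frac{1}{256} \cdot 1793\right) = - 16334 \left(20439 + \frac{1793}{256}\right) = \left(-16334\right) \frac{5234177}{256} = - \frac{42747523559}{128}$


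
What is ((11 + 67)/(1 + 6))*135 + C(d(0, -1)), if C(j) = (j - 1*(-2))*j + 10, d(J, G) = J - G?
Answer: 10621/7 ≈ 1517.3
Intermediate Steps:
C(j) = 10 + j*(2 + j) (C(j) = (j + 2)*j + 10 = (2 + j)*j + 10 = j*(2 + j) + 10 = 10 + j*(2 + j))
((11 + 67)/(1 + 6))*135 + C(d(0, -1)) = ((11 + 67)/(1 + 6))*135 + (10 + (0 - 1*(-1))**2 + 2*(0 - 1*(-1))) = (78/7)*135 + (10 + (0 + 1)**2 + 2*(0 + 1)) = (78*(1/7))*135 + (10 + 1**2 + 2*1) = (78/7)*135 + (10 + 1 + 2) = 10530/7 + 13 = 10621/7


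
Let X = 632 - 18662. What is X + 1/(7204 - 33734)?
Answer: -478335901/26530 ≈ -18030.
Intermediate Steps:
X = -18030
X + 1/(7204 - 33734) = -18030 + 1/(7204 - 33734) = -18030 + 1/(-26530) = -18030 - 1/26530 = -478335901/26530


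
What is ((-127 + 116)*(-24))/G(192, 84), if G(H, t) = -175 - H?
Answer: -264/367 ≈ -0.71935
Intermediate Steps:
((-127 + 116)*(-24))/G(192, 84) = ((-127 + 116)*(-24))/(-175 - 1*192) = (-11*(-24))/(-175 - 192) = 264/(-367) = 264*(-1/367) = -264/367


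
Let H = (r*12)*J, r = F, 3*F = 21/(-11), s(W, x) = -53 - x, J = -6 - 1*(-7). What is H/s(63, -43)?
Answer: 42/55 ≈ 0.76364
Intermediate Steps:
J = 1 (J = -6 + 7 = 1)
F = -7/11 (F = (21/(-11))/3 = (21*(-1/11))/3 = (⅓)*(-21/11) = -7/11 ≈ -0.63636)
r = -7/11 ≈ -0.63636
H = -84/11 (H = -7/11*12*1 = -84/11*1 = -84/11 ≈ -7.6364)
H/s(63, -43) = -84/(11*(-53 - 1*(-43))) = -84/(11*(-53 + 43)) = -84/11/(-10) = -84/11*(-⅒) = 42/55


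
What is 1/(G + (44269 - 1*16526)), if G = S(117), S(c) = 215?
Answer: 1/27958 ≈ 3.5768e-5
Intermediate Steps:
G = 215
1/(G + (44269 - 1*16526)) = 1/(215 + (44269 - 1*16526)) = 1/(215 + (44269 - 16526)) = 1/(215 + 27743) = 1/27958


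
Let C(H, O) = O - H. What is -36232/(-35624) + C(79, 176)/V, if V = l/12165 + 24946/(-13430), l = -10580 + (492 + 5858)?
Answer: -2297902557708/53477114549 ≈ -42.970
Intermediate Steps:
l = -4230 (l = -10580 + 6350 = -4230)
V = -12009233/5445865 (V = -4230/12165 + 24946/(-13430) = -4230*1/12165 + 24946*(-1/13430) = -282/811 - 12473/6715 = -12009233/5445865 ≈ -2.2052)
-36232/(-35624) + C(79, 176)/V = -36232/(-35624) + (176 - 1*79)/(-12009233/5445865) = -36232*(-1/35624) + (176 - 79)*(-5445865/12009233) = 4529/4453 + 97*(-5445865/12009233) = 4529/4453 - 528248905/12009233 = -2297902557708/53477114549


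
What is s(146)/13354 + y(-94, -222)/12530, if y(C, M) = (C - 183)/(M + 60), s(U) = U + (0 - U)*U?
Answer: -21484218571/13553375220 ≈ -1.5852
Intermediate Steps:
s(U) = U - U**2 (s(U) = U + (-U)*U = U - U**2)
y(C, M) = (-183 + C)/(60 + M)
s(146)/13354 + y(-94, -222)/12530 = (146*(1 - 1*146))/13354 + ((-183 - 94)/(60 - 222))/12530 = (146*(1 - 146))*(1/13354) + (-277/(-162))*(1/12530) = (146*(-145))*(1/13354) - 1/162*(-277)*(1/12530) = -21170*1/13354 + (277/162)*(1/12530) = -10585/6677 + 277/2029860 = -21484218571/13553375220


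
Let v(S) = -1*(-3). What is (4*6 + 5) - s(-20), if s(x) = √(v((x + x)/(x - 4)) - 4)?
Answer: 29 - I ≈ 29.0 - 1.0*I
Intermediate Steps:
v(S) = 3
s(x) = I (s(x) = √(3 - 4) = √(-1) = I)
(4*6 + 5) - s(-20) = (4*6 + 5) - I = (24 + 5) - I = 29 - I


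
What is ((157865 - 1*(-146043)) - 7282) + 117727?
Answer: 414353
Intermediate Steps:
((157865 - 1*(-146043)) - 7282) + 117727 = ((157865 + 146043) - 7282) + 117727 = (303908 - 7282) + 117727 = 296626 + 117727 = 414353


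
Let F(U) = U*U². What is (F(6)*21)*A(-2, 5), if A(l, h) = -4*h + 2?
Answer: -81648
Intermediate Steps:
A(l, h) = 2 - 4*h
F(U) = U³
(F(6)*21)*A(-2, 5) = (6³*21)*(2 - 4*5) = (216*21)*(2 - 20) = 4536*(-18) = -81648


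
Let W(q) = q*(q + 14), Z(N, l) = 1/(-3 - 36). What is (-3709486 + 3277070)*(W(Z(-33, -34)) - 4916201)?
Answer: 3233408916494656/1521 ≈ 2.1258e+12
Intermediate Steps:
Z(N, l) = -1/39 (Z(N, l) = 1/(-39) = -1/39)
W(q) = q*(14 + q)
(-3709486 + 3277070)*(W(Z(-33, -34)) - 4916201) = (-3709486 + 3277070)*(-(14 - 1/39)/39 - 4916201) = -432416*(-1/39*545/39 - 4916201) = -432416*(-545/1521 - 4916201) = -432416*(-7477542266/1521) = 3233408916494656/1521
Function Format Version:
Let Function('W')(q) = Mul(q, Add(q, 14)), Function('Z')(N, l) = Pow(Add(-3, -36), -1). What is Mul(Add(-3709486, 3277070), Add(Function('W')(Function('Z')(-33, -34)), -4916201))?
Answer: Rational(3233408916494656, 1521) ≈ 2.1258e+12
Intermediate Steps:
Function('Z')(N, l) = Rational(-1, 39) (Function('Z')(N, l) = Pow(-39, -1) = Rational(-1, 39))
Function('W')(q) = Mul(q, Add(14, q))
Mul(Add(-3709486, 3277070), Add(Function('W')(Function('Z')(-33, -34)), -4916201)) = Mul(Add(-3709486, 3277070), Add(Mul(Rational(-1, 39), Add(14, Rational(-1, 39))), -4916201)) = Mul(-432416, Add(Mul(Rational(-1, 39), Rational(545, 39)), -4916201)) = Mul(-432416, Add(Rational(-545, 1521), -4916201)) = Mul(-432416, Rational(-7477542266, 1521)) = Rational(3233408916494656, 1521)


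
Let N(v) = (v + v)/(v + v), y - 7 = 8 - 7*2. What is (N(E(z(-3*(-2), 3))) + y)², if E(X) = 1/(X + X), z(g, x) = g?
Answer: 4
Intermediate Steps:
y = 1 (y = 7 + (8 - 7*2) = 7 + (8 - 14) = 7 - 6 = 1)
E(X) = 1/(2*X)
N(v) = 1 (N(v) = (2*v)/((2*v)) = (2*v)*(1/(2*v)) = 1)
(N(E(z(-3*(-2), 3))) + y)² = (1 + 1)² = 2² = 4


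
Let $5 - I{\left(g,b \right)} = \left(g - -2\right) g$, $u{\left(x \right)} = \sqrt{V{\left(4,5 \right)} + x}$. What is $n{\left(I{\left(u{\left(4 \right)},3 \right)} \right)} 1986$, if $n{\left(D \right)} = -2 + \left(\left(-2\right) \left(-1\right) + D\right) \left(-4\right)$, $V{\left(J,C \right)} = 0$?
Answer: $3972$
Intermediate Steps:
$u{\left(x \right)} = \sqrt{x}$ ($u{\left(x \right)} = \sqrt{0 + x} = \sqrt{x}$)
$I{\left(g,b \right)} = 5 - g \left(2 + g\right)$ ($I{\left(g,b \right)} = 5 - \left(g - -2\right) g = 5 - \left(g + 2\right) g = 5 - \left(2 + g\right) g = 5 - g \left(2 + g\right)$)
$n{\left(D \right)} = -10 - 4 D$ ($n{\left(D \right)} = -2 + \left(2 + D\right) \left(-4\right) = -2 - \left(8 + 4 D\right) = -10 - 4 D$)
$n{\left(I{\left(u{\left(4 \right)},3 \right)} \right)} 1986 = \left(-10 - 4 \left(5 - \left(\sqrt{4}\right)^{2} - 2 \sqrt{4}\right)\right) 1986 = \left(-10 - 4 \left(5 - 2^{2} - 4\right)\right) 1986 = \left(-10 - 4 \left(5 - 4 - 4\right)\right) 1986 = \left(-10 - -12\right) 1986 = \left(-10 + 12\right) 1986 = 2 \cdot 1986 = 3972$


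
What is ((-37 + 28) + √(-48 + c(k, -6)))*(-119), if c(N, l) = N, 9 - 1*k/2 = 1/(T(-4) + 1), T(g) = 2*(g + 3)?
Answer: 1071 - 238*I*√7 ≈ 1071.0 - 629.69*I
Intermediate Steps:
T(g) = 6 + 2*g (T(g) = 2*(3 + g) = 6 + 2*g)
k = 20 (k = 18 - 2/((6 + 2*(-4)) + 1) = 18 - 2/((6 - 8) + 1) = 18 - 2/(-2 + 1) = 18 - 2/(-1) = 18 - 2*(-1) = 18 + 2 = 20)
((-37 + 28) + √(-48 + c(k, -6)))*(-119) = ((-37 + 28) + √(-48 + 20))*(-119) = (-9 + √(-28))*(-119) = (-9 + 2*I*√7)*(-119) = 1071 - 238*I*√7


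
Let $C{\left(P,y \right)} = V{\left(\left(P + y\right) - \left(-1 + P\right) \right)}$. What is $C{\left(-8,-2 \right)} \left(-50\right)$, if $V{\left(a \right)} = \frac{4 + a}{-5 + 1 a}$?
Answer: $25$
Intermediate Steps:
$V{\left(a \right)} = \frac{4 + a}{-5 + a}$
$C{\left(P,y \right)} = \frac{5 + y}{-4 + y}$ ($C{\left(P,y \right)} = \frac{4 + \left(\left(P + y\right) - \left(-1 + P\right)\right)}{-5 + \left(\left(P + y\right) - \left(-1 + P\right)\right)} = \frac{4 + \left(1 + y\right)}{-5 + \left(1 + y\right)} = \frac{5 + y}{-4 + y}$)
$C{\left(-8,-2 \right)} \left(-50\right) = \frac{5 - 2}{-4 - 2} \left(-50\right) = \frac{1}{-6} \cdot 3 \left(-50\right) = \left(- \frac{1}{6}\right) 3 \left(-50\right) = \left(- \frac{1}{2}\right) \left(-50\right) = 25$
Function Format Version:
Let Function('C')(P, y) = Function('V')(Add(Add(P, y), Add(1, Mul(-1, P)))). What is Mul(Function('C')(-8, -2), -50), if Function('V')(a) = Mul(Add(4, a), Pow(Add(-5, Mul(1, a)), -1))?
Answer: 25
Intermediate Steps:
Function('V')(a) = Mul(Pow(Add(-5, a), -1), Add(4, a)) (Function('V')(a) = Mul(Add(4, a), Pow(Add(-5, a), -1)) = Mul(Pow(Add(-5, a), -1), Add(4, a)))
Function('C')(P, y) = Mul(Pow(Add(-4, y), -1), Add(5, y)) (Function('C')(P, y) = Mul(Pow(Add(-5, Add(Add(P, y), Add(1, Mul(-1, P)))), -1), Add(4, Add(Add(P, y), Add(1, Mul(-1, P))))) = Mul(Pow(Add(-5, Add(1, y)), -1), Add(4, Add(1, y))) = Mul(Pow(Add(-4, y), -1), Add(5, y)))
Mul(Function('C')(-8, -2), -50) = Mul(Mul(Pow(Add(-4, -2), -1), Add(5, -2)), -50) = Mul(Mul(Pow(-6, -1), 3), -50) = Mul(Mul(Rational(-1, 6), 3), -50) = Mul(Rational(-1, 2), -50) = 25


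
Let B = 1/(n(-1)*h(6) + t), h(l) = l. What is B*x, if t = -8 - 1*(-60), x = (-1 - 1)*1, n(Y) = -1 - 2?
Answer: -1/17 ≈ -0.058824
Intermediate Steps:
n(Y) = -3
x = -2 (x = -2*1 = -2)
t = 52 (t = -8 + 60 = 52)
B = 1/34 (B = 1/(-3*6 + 52) = 1/(-18 + 52) = 1/34 ≈ 0.029412)
B*x = (1/34)*(-2) = -1/17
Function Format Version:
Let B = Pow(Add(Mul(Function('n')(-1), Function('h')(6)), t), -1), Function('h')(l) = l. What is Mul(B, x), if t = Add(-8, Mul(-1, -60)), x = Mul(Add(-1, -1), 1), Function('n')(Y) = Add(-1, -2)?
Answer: Rational(-1, 17) ≈ -0.058824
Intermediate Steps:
Function('n')(Y) = -3
x = -2 (x = Mul(-2, 1) = -2)
t = 52 (t = Add(-8, 60) = 52)
B = Rational(1, 34) (B = Pow(Add(Mul(-3, 6), 52), -1) = Pow(Add(-18, 52), -1) = Pow(34, -1) = Rational(1, 34) ≈ 0.029412)
Mul(B, x) = Mul(Rational(1, 34), -2) = Rational(-1, 17)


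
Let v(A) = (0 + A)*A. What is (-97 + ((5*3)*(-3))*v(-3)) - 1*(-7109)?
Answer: 6607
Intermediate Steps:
v(A) = A² (v(A) = A*A = A²)
(-97 + ((5*3)*(-3))*v(-3)) - 1*(-7109) = (-97 + ((5*3)*(-3))*(-3)²) - 1*(-7109) = (-97 + (15*(-3))*9) + 7109 = (-97 - 45*9) + 7109 = (-97 - 405) + 7109 = -502 + 7109 = 6607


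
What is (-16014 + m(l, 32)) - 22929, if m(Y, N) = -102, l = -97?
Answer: -39045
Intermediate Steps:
(-16014 + m(l, 32)) - 22929 = (-16014 - 102) - 22929 = -16116 - 22929 = -39045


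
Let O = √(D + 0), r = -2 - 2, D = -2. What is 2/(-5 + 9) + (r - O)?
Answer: -7/2 - I*√2 ≈ -3.5 - 1.4142*I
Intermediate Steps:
r = -4
O = I*√2 (O = √(-2 + 0) = √(-2) = I*√2 ≈ 1.4142*I)
2/(-5 + 9) + (r - O) = 2/(-5 + 9) + (-4 - I*√2) = 2/4 + (-4 - I*√2) = 2*(¼) + (-4 - I*√2) = ½ + (-4 - I*√2) = -7/2 - I*√2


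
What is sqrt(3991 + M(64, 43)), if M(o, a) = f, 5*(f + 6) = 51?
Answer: 2*sqrt(24970)/5 ≈ 63.208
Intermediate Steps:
f = 21/5 (f = -6 + (1/5)*51 = -6 + 51/5 = 21/5 ≈ 4.2000)
M(o, a) = 21/5
sqrt(3991 + M(64, 43)) = sqrt(3991 + 21/5) = sqrt(19976/5) = 2*sqrt(24970)/5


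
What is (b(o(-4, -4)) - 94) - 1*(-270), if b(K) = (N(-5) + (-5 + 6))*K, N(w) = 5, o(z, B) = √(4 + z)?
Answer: 176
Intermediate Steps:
b(K) = 6*K (b(K) = (5 + (-5 + 6))*K = (5 + 1)*K = 6*K)
(b(o(-4, -4)) - 94) - 1*(-270) = (6*√(4 - 4) - 94) - 1*(-270) = (6*√0 - 94) + 270 = (6*0 - 94) + 270 = (0 - 94) + 270 = -94 + 270 = 176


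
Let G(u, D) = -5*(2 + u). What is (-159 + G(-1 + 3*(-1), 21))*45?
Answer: -6705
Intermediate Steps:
G(u, D) = -10 - 5*u
(-159 + G(-1 + 3*(-1), 21))*45 = (-159 + (-10 - 5*(-1 + 3*(-1))))*45 = (-159 + (-10 - 5*(-1 - 3)))*45 = (-159 + (-10 - 5*(-4)))*45 = (-159 + (-10 + 20))*45 = (-159 + 10)*45 = -149*45 = -6705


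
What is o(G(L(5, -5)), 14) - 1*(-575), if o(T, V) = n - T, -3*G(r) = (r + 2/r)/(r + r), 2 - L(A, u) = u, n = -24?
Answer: 54015/98 ≈ 551.17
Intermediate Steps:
L(A, u) = 2 - u
G(r) = -(r + 2/r)/(6*r) (G(r) = -(r + 2/r)/(3*(r + r)) = -(r + 2/r)/(3*(2*r)) = -(r + 2/r)*1/(2*r)/3 = -(r + 2/r)/(6*r))
o(T, V) = -24 - T
o(G(L(5, -5)), 14) - 1*(-575) = (-24 - (-2 - (2 - 1*(-5))**2)/(6*(2 - 1*(-5))**2)) - 1*(-575) = (-24 - (-2 - (2 + 5)**2)/(6*(2 + 5)**2)) + 575 = (-24 - (-2 - 1*7**2)/(6*7**2)) + 575 = (-24 - (-2 - 1*49)/(6*49)) + 575 = (-24 - (-2 - 49)/(6*49)) + 575 = (-24 - (-51)/(6*49)) + 575 = (-24 - 1*(-17/98)) + 575 = (-24 + 17/98) + 575 = -2335/98 + 575 = 54015/98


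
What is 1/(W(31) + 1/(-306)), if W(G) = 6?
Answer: 306/1835 ≈ 0.16676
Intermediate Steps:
1/(W(31) + 1/(-306)) = 1/(6 + 1/(-306)) = 1/(6 - 1/306) = 1/(1835/306) = 306/1835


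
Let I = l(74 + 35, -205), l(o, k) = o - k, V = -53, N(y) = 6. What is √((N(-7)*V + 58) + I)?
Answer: 3*√6 ≈ 7.3485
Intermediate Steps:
I = 314 (I = (74 + 35) - 1*(-205) = 109 + 205 = 314)
√((N(-7)*V + 58) + I) = √((6*(-53) + 58) + 314) = √((-318 + 58) + 314) = √(-260 + 314) = √54 = 3*√6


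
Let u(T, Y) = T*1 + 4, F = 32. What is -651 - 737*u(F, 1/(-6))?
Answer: -27183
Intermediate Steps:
u(T, Y) = 4 + T (u(T, Y) = T + 4 = 4 + T)
-651 - 737*u(F, 1/(-6)) = -651 - 737*(4 + 32) = -651 - 737*36 = -651 - 26532 = -27183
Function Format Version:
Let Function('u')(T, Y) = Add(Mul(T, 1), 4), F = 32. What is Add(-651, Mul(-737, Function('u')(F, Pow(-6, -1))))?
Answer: -27183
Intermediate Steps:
Function('u')(T, Y) = Add(4, T) (Function('u')(T, Y) = Add(T, 4) = Add(4, T))
Add(-651, Mul(-737, Function('u')(F, Pow(-6, -1)))) = Add(-651, Mul(-737, Add(4, 32))) = Add(-651, Mul(-737, 36)) = Add(-651, -26532) = -27183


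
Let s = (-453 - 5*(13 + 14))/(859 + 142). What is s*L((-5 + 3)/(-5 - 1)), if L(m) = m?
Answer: -28/143 ≈ -0.19580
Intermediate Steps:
s = -84/143 (s = (-453 - 5*27)/1001 = (-453 - 135)*(1/1001) = -588*1/1001 = -84/143 ≈ -0.58741)
s*L((-5 + 3)/(-5 - 1)) = -84*(-5 + 3)/(143*(-5 - 1)) = -(-168)/(143*(-6)) = -(-168)*(-1)/(143*6) = -84/143*⅓ = -28/143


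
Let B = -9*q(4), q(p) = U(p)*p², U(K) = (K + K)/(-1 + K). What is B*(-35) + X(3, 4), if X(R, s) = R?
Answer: 13443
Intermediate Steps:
U(K) = 2*K/(-1 + K) (U(K) = (2*K)/(-1 + K) = 2*K/(-1 + K))
q(p) = 2*p³/(-1 + p) (q(p) = (2*p/(-1 + p))*p² = 2*p³/(-1 + p))
B = -384 (B = -18*4³/(-1 + 4) = -18*64/3 = -9*128/3 = -384)
B*(-35) + X(3, 4) = -384*(-35) + 3 = 13440 + 3 = 13443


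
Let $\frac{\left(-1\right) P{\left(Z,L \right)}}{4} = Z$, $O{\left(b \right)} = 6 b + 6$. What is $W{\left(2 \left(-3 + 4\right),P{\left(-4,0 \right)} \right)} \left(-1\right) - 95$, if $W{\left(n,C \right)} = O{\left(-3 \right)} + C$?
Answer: $-99$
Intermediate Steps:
$O{\left(b \right)} = 6 + 6 b$
$P{\left(Z,L \right)} = - 4 Z$
$W{\left(n,C \right)} = -12 + C$ ($W{\left(n,C \right)} = \left(6 + 6 \left(-3\right)\right) + C = \left(6 - 18\right) + C = -12 + C$)
$W{\left(2 \left(-3 + 4\right),P{\left(-4,0 \right)} \right)} \left(-1\right) - 95 = \left(-12 - -16\right) \left(-1\right) - 95 = \left(-12 + 16\right) \left(-1\right) - 95 = 4 \left(-1\right) - 95 = -4 - 95 = -99$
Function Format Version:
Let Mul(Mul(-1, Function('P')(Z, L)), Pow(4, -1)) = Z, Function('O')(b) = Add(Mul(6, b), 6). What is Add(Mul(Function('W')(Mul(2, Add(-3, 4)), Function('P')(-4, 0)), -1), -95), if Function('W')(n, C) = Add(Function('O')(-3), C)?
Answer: -99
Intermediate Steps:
Function('O')(b) = Add(6, Mul(6, b))
Function('P')(Z, L) = Mul(-4, Z)
Function('W')(n, C) = Add(-12, C) (Function('W')(n, C) = Add(Add(6, Mul(6, -3)), C) = Add(Add(6, -18), C) = Add(-12, C))
Add(Mul(Function('W')(Mul(2, Add(-3, 4)), Function('P')(-4, 0)), -1), -95) = Add(Mul(Add(-12, Mul(-4, -4)), -1), -95) = Add(Mul(Add(-12, 16), -1), -95) = Add(Mul(4, -1), -95) = Add(-4, -95) = -99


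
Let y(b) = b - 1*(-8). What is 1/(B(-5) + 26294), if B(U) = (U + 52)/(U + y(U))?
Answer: 2/52541 ≈ 3.8065e-5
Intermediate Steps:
y(b) = 8 + b (y(b) = b + 8 = 8 + b)
B(U) = (52 + U)/(8 + 2*U) (B(U) = (U + 52)/(U + (8 + U)) = (52 + U)/(8 + 2*U))
1/(B(-5) + 26294) = 1/((52 - 5)/(2*(4 - 5)) + 26294) = 1/((½)*47/(-1) + 26294) = 1/((½)*(-1)*47 + 26294) = 1/(-47/2 + 26294) = 1/(52541/2) = 2/52541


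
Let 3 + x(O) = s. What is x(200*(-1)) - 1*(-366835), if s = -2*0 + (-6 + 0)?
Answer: 366826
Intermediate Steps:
s = -6 (s = 0 - 6 = -6)
x(O) = -9 (x(O) = -3 - 6 = -9)
x(200*(-1)) - 1*(-366835) = -9 - 1*(-366835) = -9 + 366835 = 366826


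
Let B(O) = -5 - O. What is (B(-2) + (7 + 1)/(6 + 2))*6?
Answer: -12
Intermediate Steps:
(B(-2) + (7 + 1)/(6 + 2))*6 = ((-5 - 1*(-2)) + (7 + 1)/(6 + 2))*6 = ((-5 + 2) + 8/8)*6 = (-3 + 8*(⅛))*6 = (-3 + 1)*6 = -2*6 = -12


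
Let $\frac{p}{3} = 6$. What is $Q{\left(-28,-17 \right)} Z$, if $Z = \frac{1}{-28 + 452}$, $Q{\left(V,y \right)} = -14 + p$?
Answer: $\frac{1}{106} \approx 0.009434$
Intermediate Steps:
$p = 18$ ($p = 3 \cdot 6 = 18$)
$Q{\left(V,y \right)} = 4$ ($Q{\left(V,y \right)} = -14 + 18 = 4$)
$Z = \frac{1}{424} \approx 0.0023585$
$Q{\left(-28,-17 \right)} Z = 4 \cdot \frac{1}{424} = \frac{1}{106}$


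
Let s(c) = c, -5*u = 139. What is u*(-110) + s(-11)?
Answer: 3047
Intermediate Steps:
u = -139/5 (u = -⅕*139 = -139/5 ≈ -27.800)
u*(-110) + s(-11) = -139/5*(-110) - 11 = 3058 - 11 = 3047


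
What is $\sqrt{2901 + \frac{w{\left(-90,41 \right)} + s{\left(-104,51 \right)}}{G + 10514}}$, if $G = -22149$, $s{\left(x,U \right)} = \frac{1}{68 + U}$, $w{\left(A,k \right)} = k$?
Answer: $\frac{\sqrt{222450758292581}}{276913} \approx 53.861$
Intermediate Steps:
$\sqrt{2901 + \frac{w{\left(-90,41 \right)} + s{\left(-104,51 \right)}}{G + 10514}} = \sqrt{2901 + \frac{41 + \frac{1}{68 + 51}}{-22149 + 10514}} = \sqrt{2901 + \frac{41 + \frac{1}{119}}{-11635}} = \sqrt{2901 + \left(41 + \frac{1}{119}\right) \left(- \frac{1}{11635}\right)} = \sqrt{2901 + \frac{4880}{119} \left(- \frac{1}{11635}\right)} = \sqrt{2901 - \frac{976}{276913}} = \sqrt{\frac{803323637}{276913}} = \frac{\sqrt{222450758292581}}{276913}$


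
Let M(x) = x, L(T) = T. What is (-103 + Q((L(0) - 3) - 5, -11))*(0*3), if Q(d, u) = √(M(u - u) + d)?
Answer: 0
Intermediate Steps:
Q(d, u) = √d (Q(d, u) = √((u - u) + d) = √(0 + d) = √d)
(-103 + Q((L(0) - 3) - 5, -11))*(0*3) = (-103 + √((0 - 3) - 5))*(0*3) = (-103 + √(-3 - 5))*0 = (-103 + √(-8))*0 = (-103 + 2*I*√2)*0 = 0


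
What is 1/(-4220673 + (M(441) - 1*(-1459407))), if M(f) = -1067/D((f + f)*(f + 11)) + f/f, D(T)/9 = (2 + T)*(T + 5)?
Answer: -1430421979986/3949774148566043357 ≈ -3.6215e-7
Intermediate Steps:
D(T) = 9*(2 + T)*(5 + T) (D(T) = 9*((2 + T)*(T + 5)) = 9*((2 + T)*(5 + T)) = 9*(2 + T)*(5 + T))
M(f) = 1 - 1067/(90 + 36*f²*(11 + f)² + 126*f*(11 + f)) (M(f) = -1067/(90 + 9*((f + f)*(f + 11))² + 63*((f + f)*(f + 11))) + f/f = -1067/(90 + 9*((2*f)*(11 + f))² + 63*((2*f)*(11 + f))) + 1 = -1067/(90 + 9*(2*f*(11 + f))² + 63*(2*f*(11 + f))) + 1 = -1067/(90 + 9*(4*f²*(11 + f)²) + 126*f*(11 + f)) + 1 = -1067/(90 + 36*f²*(11 + f)² + 126*f*(11 + f)) + 1 = 1 - 1067/(90 + 36*f²*(11 + f)² + 126*f*(11 + f)))
1/(-4220673 + (M(441) - 1*(-1459407))) = 1/(-4220673 + ((-977 + 126*441² + 1386*441 + 36*441²*(11 + 441)²)/(18*(5 + 7*441² + 77*441 + 2*441²*(11 + 441)²)) - 1*(-1459407))) = 1/(-4220673 + ((-977 + 126*194481 + 611226 + 36*194481*452²)/(18*(5 + 7*194481 + 33957 + 2*194481*452²)) + 1459407)) = 1/(-4220673 + ((-977 + 24504606 + 611226 + 36*194481*204304)/(18*(5 + 1361367 + 33957 + 2*194481*204304)) + 1459407)) = 1/(-4220673 + ((-977 + 24504606 + 611226 + 1430396864064)/(18*(5 + 1361367 + 33957 + 79466492448)) + 1459407)) = 1/(-4220673 + ((1/18)*1430421978919/79467887777 + 1459407)) = 1/(-4220673 + ((1/18)*(1/79467887777)*1430421978919 + 1459407)) = 1/(-4220673 + (1430421978919/1430421979986 + 1459407)) = 1/(-4220673 + 2087569280967407221/1430421979986) = 1/(-3949774148566043357/1430421979986) = -1430421979986/3949774148566043357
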